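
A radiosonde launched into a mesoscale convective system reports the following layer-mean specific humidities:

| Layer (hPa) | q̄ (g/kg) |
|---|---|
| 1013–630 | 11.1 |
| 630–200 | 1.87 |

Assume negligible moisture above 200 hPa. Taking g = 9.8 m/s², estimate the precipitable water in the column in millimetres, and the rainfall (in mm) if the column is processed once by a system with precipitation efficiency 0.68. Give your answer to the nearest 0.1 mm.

PW ≈ 51.6 mm; rainfall ≈ 35.1 mm

Precipitable water is the column-integrated vapour mass per unit area: PW = (1/g) Σ q̄ Δp, with q in kg/kg and Δp in Pa (1 kg/m² of water = 1 mm).
Layer 1013–630 hPa: Δp = 383 hPa = 38300 Pa, q̄ = 0.0111 kg/kg → 0.0111 × 38300 / 9.8 = 43.38 mm
Layer 630–200 hPa: Δp = 430 hPa = 43000 Pa, q̄ = 0.00187 kg/kg → 0.00187 × 43000 / 9.8 = 8.21 mm
PW = 43.38 + 8.21 = 51.59 ≈ 51.6 mm.
Rainfall = ε × PW = 0.68 × 51.6 = 35.1 mm.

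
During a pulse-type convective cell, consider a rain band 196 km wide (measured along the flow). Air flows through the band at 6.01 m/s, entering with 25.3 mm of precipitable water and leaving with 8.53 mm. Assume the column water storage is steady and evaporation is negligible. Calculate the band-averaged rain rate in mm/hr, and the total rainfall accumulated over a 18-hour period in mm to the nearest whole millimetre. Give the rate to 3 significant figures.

R ≈ 1.85 mm/hr; total ≈ 33 mm

Column moisture flux per unit crosswind length is F = V × PW.
Inflow: F_in = 6.01 × 25.3 = 152.053 mm·m/s
Outflow: F_out = 6.01 × 8.53 = 51.2653 mm·m/s
Steady-state rate R = (F_in − F_out)/L = (152.053 − 51.2653) / 196000 m = 5.142e-04 mm/s.
R = 5.142e-04 × 3600 = 1.85 mm/hr.
Over 18 h: total = 1.85 × 18 = 33.3 ≈ 33 mm.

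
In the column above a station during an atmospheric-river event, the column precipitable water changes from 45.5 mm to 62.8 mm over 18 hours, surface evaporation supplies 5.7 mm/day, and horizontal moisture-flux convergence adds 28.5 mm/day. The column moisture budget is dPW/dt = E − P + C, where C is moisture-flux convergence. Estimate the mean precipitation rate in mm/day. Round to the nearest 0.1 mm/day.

dPW/dt = (62.8 − 45.5) mm / (18/24 day) = +23.067 mm/day.
P = E + C − dPW/dt = 5.7 + (28.5) − (+23.067) = 11.1 mm/day.

P ≈ 11.1 mm/day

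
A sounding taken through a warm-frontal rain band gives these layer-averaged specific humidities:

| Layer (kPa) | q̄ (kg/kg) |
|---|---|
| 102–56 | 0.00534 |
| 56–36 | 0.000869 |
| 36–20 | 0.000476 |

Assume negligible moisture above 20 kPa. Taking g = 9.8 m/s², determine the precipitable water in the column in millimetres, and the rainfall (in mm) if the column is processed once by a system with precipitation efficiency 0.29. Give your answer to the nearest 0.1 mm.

Precipitable water is the column-integrated vapour mass per unit area: PW = (1/g) Σ q̄ Δp, with q in kg/kg and Δp in Pa (1 kg/m² of water = 1 mm).
Layer 102–56 kPa: Δp = 460 hPa = 46000 Pa, q̄ = 0.00534 kg/kg → 0.00534 × 46000 / 9.8 = 25.07 mm
Layer 56–36 kPa: Δp = 200 hPa = 20000 Pa, q̄ = 0.000869 kg/kg → 0.000869 × 20000 / 9.8 = 1.77 mm
Layer 36–20 kPa: Δp = 160 hPa = 16000 Pa, q̄ = 0.000476 kg/kg → 0.000476 × 16000 / 9.8 = 0.78 mm
PW = 25.07 + 1.77 + 0.78 = 27.62 ≈ 27.6 mm.
Rainfall = ε × PW = 0.29 × 27.6 = 8.0 mm.

PW ≈ 27.6 mm; rainfall ≈ 8.0 mm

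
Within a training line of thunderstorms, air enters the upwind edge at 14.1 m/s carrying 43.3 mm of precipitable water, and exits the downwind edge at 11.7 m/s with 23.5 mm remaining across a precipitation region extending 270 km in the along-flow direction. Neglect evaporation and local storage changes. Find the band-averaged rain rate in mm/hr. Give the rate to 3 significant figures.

R ≈ 4.47 mm/hr

Column moisture flux per unit crosswind length is F = V × PW.
Inflow: F_in = 14.1 × 43.3 = 610.53 mm·m/s
Outflow: F_out = 11.7 × 23.5 = 274.95 mm·m/s
Steady-state rate R = (F_in − F_out)/L = (610.53 − 274.95) / 270000 m = 1.243e-03 mm/s.
R = 1.243e-03 × 3600 = 4.47 mm/hr.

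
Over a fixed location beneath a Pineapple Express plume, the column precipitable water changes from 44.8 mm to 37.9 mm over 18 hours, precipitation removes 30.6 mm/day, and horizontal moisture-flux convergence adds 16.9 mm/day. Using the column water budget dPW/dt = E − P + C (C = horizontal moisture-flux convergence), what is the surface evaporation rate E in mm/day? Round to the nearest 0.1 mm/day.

E ≈ 4.5 mm/day

dPW/dt = (37.9 − 44.8) mm / (18/24 day) = -9.200 mm/day.
E = dPW/dt + P − C = (-9.200) + 30.6 − (16.9) = 4.5 mm/day.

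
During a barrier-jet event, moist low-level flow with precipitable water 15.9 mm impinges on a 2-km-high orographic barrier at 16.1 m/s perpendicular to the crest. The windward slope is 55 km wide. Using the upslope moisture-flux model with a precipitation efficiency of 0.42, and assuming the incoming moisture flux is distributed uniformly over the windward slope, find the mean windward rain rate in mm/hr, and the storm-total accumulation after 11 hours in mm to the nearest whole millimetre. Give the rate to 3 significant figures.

R ≈ 7.04 mm/hr; total ≈ 77 mm

Incoming column moisture flux per unit ridge length: F = V × PW = 16.1 × 15.9 = 255.99 mm·m/s.
Spread over the 55 km slope with efficiency ε = 0.42: R = ε·F/W = 0.42 × 255.99 / 55000 m = 1.955e-03 mm/s.
R = 1.955e-03 × 3600 = 7.04 mm/hr.
Over 11 h: total = 7.04 × 11 = 77.44 ≈ 77 mm.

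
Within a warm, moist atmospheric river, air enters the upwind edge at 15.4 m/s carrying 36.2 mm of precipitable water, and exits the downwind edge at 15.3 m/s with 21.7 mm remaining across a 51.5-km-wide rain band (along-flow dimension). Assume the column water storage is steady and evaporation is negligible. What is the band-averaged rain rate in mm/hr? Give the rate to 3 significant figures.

R ≈ 15.8 mm/hr

Column moisture flux per unit crosswind length is F = V × PW.
Inflow: F_in = 15.4 × 36.2 = 557.48 mm·m/s
Outflow: F_out = 15.3 × 21.7 = 332.01 mm·m/s
Steady-state rate R = (F_in − F_out)/L = (557.48 − 332.01) / 51500 m = 4.378e-03 mm/s.
R = 4.378e-03 × 3600 = 15.8 mm/hr.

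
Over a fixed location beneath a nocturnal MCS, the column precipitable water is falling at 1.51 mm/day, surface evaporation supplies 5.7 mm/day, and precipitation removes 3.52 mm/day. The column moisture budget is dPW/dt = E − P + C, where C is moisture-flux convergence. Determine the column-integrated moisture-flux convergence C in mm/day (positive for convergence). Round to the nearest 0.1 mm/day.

C ≈ -3.7 mm/day

dPW/dt = -1.51 mm/day.
C = dPW/dt − E + P = (-1.51) − 5.7 + 3.52 = -3.7 mm/day.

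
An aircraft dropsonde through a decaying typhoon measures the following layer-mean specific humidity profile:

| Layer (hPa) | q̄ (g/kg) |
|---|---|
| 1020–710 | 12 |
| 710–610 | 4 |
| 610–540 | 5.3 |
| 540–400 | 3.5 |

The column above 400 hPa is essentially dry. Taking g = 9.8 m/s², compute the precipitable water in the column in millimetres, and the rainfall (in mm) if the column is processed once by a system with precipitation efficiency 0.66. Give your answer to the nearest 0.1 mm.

Precipitable water is the column-integrated vapour mass per unit area: PW = (1/g) Σ q̄ Δp, with q in kg/kg and Δp in Pa (1 kg/m² of water = 1 mm).
Layer 1020–710 hPa: Δp = 310 hPa = 31000 Pa, q̄ = 0.012 kg/kg → 0.012 × 31000 / 9.8 = 37.96 mm
Layer 710–610 hPa: Δp = 100 hPa = 10000 Pa, q̄ = 0.004 kg/kg → 0.004 × 10000 / 9.8 = 4.08 mm
Layer 610–540 hPa: Δp = 70 hPa = 7000 Pa, q̄ = 0.0053 kg/kg → 0.0053 × 7000 / 9.8 = 3.79 mm
Layer 540–400 hPa: Δp = 140 hPa = 14000 Pa, q̄ = 0.0035 kg/kg → 0.0035 × 14000 / 9.8 = 5.00 mm
PW = 37.96 + 4.08 + 3.79 + 5.00 = 50.83 ≈ 50.8 mm.
Rainfall = ε × PW = 0.66 × 50.8 = 33.5 mm.

PW ≈ 50.8 mm; rainfall ≈ 33.5 mm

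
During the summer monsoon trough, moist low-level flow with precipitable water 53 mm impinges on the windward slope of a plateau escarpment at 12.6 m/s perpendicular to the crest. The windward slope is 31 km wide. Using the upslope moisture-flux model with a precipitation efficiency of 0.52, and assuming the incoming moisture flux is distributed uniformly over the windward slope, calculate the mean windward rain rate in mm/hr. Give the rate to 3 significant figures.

Incoming column moisture flux per unit ridge length: F = V × PW = 12.6 × 53 = 667.8 mm·m/s.
Spread over the 31 km slope with efficiency ε = 0.52: R = ε·F/W = 0.52 × 667.8 / 31000 m = 1.120e-02 mm/s.
R = 1.120e-02 × 3600 = 40.3 mm/hr.

R ≈ 40.3 mm/hr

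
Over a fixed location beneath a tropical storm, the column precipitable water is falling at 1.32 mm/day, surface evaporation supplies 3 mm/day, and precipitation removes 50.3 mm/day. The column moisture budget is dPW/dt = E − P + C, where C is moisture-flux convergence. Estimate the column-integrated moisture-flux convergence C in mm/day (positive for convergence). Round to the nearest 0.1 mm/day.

dPW/dt = -1.32 mm/day.
C = dPW/dt − E + P = (-1.32) − 3 + 50.3 = 46.0 mm/day.

C ≈ 46.0 mm/day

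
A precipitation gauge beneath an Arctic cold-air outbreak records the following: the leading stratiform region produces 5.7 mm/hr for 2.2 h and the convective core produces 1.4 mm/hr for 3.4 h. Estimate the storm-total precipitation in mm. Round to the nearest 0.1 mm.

Total = Σ Rᵢ Δtᵢ = 5.7 × 2.2 + 1.4 × 3.4
      = 12.54 + 4.76 = 17.3 mm.

total ≈ 17.3 mm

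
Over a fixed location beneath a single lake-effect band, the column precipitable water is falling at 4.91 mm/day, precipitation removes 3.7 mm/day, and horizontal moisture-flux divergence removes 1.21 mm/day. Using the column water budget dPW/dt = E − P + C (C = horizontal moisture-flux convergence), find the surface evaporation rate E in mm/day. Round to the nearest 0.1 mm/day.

dPW/dt = -4.91 mm/day.
E = dPW/dt + P − C = (-4.91) + 3.7 − (-1.21) = 0.0 mm/day.

E ≈ 0.0 mm/day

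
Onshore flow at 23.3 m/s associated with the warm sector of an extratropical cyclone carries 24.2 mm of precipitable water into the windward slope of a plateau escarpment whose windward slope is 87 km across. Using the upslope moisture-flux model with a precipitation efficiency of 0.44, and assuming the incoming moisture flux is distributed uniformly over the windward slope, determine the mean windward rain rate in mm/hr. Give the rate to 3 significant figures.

R ≈ 10.3 mm/hr

Incoming column moisture flux per unit ridge length: F = V × PW = 23.3 × 24.2 = 563.86 mm·m/s.
Spread over the 87 km slope with efficiency ε = 0.44: R = ε·F/W = 0.44 × 563.86 / 87000 m = 2.852e-03 mm/s.
R = 2.852e-03 × 3600 = 10.3 mm/hr.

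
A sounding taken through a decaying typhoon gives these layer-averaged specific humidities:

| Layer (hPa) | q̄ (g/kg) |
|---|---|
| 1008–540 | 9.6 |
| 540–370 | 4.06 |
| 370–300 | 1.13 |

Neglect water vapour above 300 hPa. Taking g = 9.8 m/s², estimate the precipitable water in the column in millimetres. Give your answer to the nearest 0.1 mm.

Precipitable water is the column-integrated vapour mass per unit area: PW = (1/g) Σ q̄ Δp, with q in kg/kg and Δp in Pa (1 kg/m² of water = 1 mm).
Layer 1008–540 hPa: Δp = 468 hPa = 46800 Pa, q̄ = 0.0096 kg/kg → 0.0096 × 46800 / 9.8 = 45.84 mm
Layer 540–370 hPa: Δp = 170 hPa = 17000 Pa, q̄ = 0.00406 kg/kg → 0.00406 × 17000 / 9.8 = 7.04 mm
Layer 370–300 hPa: Δp = 70 hPa = 7000 Pa, q̄ = 0.00113 kg/kg → 0.00113 × 7000 / 9.8 = 0.81 mm
PW = 45.84 + 7.04 + 0.81 = 53.69 ≈ 53.7 mm.

PW ≈ 53.7 mm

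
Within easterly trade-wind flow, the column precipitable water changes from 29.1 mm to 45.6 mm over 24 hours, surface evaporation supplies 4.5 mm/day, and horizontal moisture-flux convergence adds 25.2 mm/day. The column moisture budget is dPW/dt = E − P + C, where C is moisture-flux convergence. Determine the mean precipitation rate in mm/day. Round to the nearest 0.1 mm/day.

dPW/dt = (45.6 − 29.1) mm / (24/24 day) = +16.500 mm/day.
P = E + C − dPW/dt = 4.5 + (25.2) − (+16.500) = 13.2 mm/day.

P ≈ 13.2 mm/day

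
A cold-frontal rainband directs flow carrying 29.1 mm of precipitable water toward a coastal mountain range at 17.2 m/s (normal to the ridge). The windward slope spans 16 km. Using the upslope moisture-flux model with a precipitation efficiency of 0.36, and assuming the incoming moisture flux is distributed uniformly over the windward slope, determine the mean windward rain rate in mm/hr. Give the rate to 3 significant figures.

R ≈ 40.5 mm/hr

Incoming column moisture flux per unit ridge length: F = V × PW = 17.2 × 29.1 = 500.52 mm·m/s.
Spread over the 16 km slope with efficiency ε = 0.36: R = ε·F/W = 0.36 × 500.52 / 16000 m = 1.126e-02 mm/s.
R = 1.126e-02 × 3600 = 40.5 mm/hr.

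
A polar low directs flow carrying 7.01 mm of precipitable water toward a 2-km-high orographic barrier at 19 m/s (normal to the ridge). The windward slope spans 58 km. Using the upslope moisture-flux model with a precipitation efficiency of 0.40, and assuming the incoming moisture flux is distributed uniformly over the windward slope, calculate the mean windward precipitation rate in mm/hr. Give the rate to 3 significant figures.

Incoming column moisture flux per unit ridge length: F = V × PW = 19 × 7.01 = 133.19 mm·m/s.
Spread over the 58 km slope with efficiency ε = 0.40: R = ε·F/W = 0.40 × 133.19 / 58000 m = 9.186e-04 mm/s.
R = 9.186e-04 × 3600 = 3.31 mm/hr.

R ≈ 3.31 mm/hr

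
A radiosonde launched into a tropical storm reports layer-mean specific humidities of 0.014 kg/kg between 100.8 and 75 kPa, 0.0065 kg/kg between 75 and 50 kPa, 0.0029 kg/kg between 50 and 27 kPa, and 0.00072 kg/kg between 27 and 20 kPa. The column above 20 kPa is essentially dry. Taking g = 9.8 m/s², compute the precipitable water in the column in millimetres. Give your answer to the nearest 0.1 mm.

Precipitable water is the column-integrated vapour mass per unit area: PW = (1/g) Σ q̄ Δp, with q in kg/kg and Δp in Pa (1 kg/m² of water = 1 mm).
Layer 100.8–75 kPa: Δp = 258 hPa = 25800 Pa, q̄ = 0.014 kg/kg → 0.014 × 25800 / 9.8 = 36.86 mm
Layer 75–50 kPa: Δp = 250 hPa = 25000 Pa, q̄ = 0.0065 kg/kg → 0.0065 × 25000 / 9.8 = 16.58 mm
Layer 50–27 kPa: Δp = 230 hPa = 23000 Pa, q̄ = 0.0029 kg/kg → 0.0029 × 23000 / 9.8 = 6.81 mm
Layer 27–20 kPa: Δp = 70 hPa = 7000 Pa, q̄ = 0.00072 kg/kg → 0.00072 × 7000 / 9.8 = 0.51 mm
PW = 36.86 + 16.58 + 6.81 + 0.51 = 60.76 ≈ 60.8 mm.

PW ≈ 60.8 mm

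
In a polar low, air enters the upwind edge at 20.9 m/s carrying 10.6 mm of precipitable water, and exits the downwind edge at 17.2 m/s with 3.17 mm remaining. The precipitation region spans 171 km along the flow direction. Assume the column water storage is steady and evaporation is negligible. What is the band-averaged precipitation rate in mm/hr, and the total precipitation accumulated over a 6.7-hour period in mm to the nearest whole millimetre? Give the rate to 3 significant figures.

R ≈ 3.52 mm/hr; total ≈ 24 mm

Column moisture flux per unit crosswind length is F = V × PW.
Inflow: F_in = 20.9 × 10.6 = 221.54 mm·m/s
Outflow: F_out = 17.2 × 3.17 = 54.524 mm·m/s
Steady-state rate R = (F_in − F_out)/L = (221.54 − 54.524) / 171000 m = 9.767e-04 mm/s.
R = 9.767e-04 × 3600 = 3.52 mm/hr.
Over 6.7 h: total = 3.52 × 6.7 = 23.584 ≈ 24 mm.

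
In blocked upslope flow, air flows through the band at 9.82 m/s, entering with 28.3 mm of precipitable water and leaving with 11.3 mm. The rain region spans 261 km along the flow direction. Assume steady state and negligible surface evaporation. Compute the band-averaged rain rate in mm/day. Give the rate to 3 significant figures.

R ≈ 55.3 mm/day

Column moisture flux per unit crosswind length is F = V × PW.
Inflow: F_in = 9.82 × 28.3 = 277.906 mm·m/s
Outflow: F_out = 9.82 × 11.3 = 110.966 mm·m/s
Steady-state rate R = (F_in − F_out)/L = (277.906 − 110.966) / 261000 m = 6.396e-04 mm/s.
R = 6.396e-04 × 3600 × 24 = 55.3 mm/day.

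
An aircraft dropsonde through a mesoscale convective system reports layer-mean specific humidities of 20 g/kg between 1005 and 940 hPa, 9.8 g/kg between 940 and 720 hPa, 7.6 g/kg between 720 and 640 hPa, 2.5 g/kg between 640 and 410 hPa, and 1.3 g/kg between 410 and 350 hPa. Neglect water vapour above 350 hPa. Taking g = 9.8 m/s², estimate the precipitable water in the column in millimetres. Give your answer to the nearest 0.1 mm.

Precipitable water is the column-integrated vapour mass per unit area: PW = (1/g) Σ q̄ Δp, with q in kg/kg and Δp in Pa (1 kg/m² of water = 1 mm).
Layer 1005–940 hPa: Δp = 65 hPa = 6500 Pa, q̄ = 0.02 kg/kg → 0.02 × 6500 / 9.8 = 13.27 mm
Layer 940–720 hPa: Δp = 220 hPa = 22000 Pa, q̄ = 0.0098 kg/kg → 0.0098 × 22000 / 9.8 = 22.00 mm
Layer 720–640 hPa: Δp = 80 hPa = 8000 Pa, q̄ = 0.0076 kg/kg → 0.0076 × 8000 / 9.8 = 6.20 mm
Layer 640–410 hPa: Δp = 230 hPa = 23000 Pa, q̄ = 0.0025 kg/kg → 0.0025 × 23000 / 9.8 = 5.87 mm
Layer 410–350 hPa: Δp = 60 hPa = 6000 Pa, q̄ = 0.0013 kg/kg → 0.0013 × 6000 / 9.8 = 0.80 mm
PW = 13.27 + 22.00 + 6.20 + 5.87 + 0.80 = 48.14 ≈ 48.1 mm.

PW ≈ 48.1 mm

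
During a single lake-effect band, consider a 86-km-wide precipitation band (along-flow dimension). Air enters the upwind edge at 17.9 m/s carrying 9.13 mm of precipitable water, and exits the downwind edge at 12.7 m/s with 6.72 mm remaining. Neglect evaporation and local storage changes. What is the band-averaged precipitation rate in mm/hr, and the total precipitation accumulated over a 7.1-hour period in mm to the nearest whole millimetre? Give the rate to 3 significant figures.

R ≈ 3.27 mm/hr; total ≈ 23 mm

Column moisture flux per unit crosswind length is F = V × PW.
Inflow: F_in = 17.9 × 9.13 = 163.427 mm·m/s
Outflow: F_out = 12.7 × 6.72 = 85.344 mm·m/s
Steady-state rate R = (F_in − F_out)/L = (163.427 − 85.344) / 86000 m = 9.079e-04 mm/s.
R = 9.079e-04 × 3600 = 3.27 mm/hr.
Over 7.1 h: total = 3.27 × 7.1 = 23.217 ≈ 23 mm.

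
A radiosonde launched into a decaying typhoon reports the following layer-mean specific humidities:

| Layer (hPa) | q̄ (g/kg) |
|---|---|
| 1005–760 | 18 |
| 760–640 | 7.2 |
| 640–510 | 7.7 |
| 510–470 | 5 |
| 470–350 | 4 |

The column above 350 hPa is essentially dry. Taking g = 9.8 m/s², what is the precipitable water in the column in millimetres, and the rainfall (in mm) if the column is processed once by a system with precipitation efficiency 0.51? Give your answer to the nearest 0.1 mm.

PW ≈ 71.0 mm; rainfall ≈ 36.2 mm

Precipitable water is the column-integrated vapour mass per unit area: PW = (1/g) Σ q̄ Δp, with q in kg/kg and Δp in Pa (1 kg/m² of water = 1 mm).
Layer 1005–760 hPa: Δp = 245 hPa = 24500 Pa, q̄ = 0.018 kg/kg → 0.018 × 24500 / 9.8 = 45.00 mm
Layer 760–640 hPa: Δp = 120 hPa = 12000 Pa, q̄ = 0.0072 kg/kg → 0.0072 × 12000 / 9.8 = 8.82 mm
Layer 640–510 hPa: Δp = 130 hPa = 13000 Pa, q̄ = 0.0077 kg/kg → 0.0077 × 13000 / 9.8 = 10.21 mm
Layer 510–470 hPa: Δp = 40 hPa = 4000 Pa, q̄ = 0.005 kg/kg → 0.005 × 4000 / 9.8 = 2.04 mm
Layer 470–350 hPa: Δp = 120 hPa = 12000 Pa, q̄ = 0.004 kg/kg → 0.004 × 12000 / 9.8 = 4.90 mm
PW = 45.00 + 8.82 + 10.21 + 2.04 + 4.90 = 70.97 ≈ 71.0 mm.
Rainfall = ε × PW = 0.51 × 71.0 = 36.2 mm.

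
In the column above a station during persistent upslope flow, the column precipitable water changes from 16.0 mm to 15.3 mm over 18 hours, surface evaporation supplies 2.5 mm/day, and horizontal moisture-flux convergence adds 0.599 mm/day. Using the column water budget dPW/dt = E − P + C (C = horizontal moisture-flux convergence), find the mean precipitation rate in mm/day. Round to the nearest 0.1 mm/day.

dPW/dt = (15.3 − 16.0) mm / (18/24 day) = -0.933 mm/day.
P = E + C − dPW/dt = 2.5 + (0.599) − (-0.933) = 4.0 mm/day.

P ≈ 4.0 mm/day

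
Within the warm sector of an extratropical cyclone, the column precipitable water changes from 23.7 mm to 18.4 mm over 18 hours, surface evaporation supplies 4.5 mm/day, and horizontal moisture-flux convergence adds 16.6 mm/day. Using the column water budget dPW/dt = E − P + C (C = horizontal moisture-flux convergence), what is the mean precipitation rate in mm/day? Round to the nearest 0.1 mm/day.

dPW/dt = (18.4 − 23.7) mm / (18/24 day) = -7.067 mm/day.
P = E + C − dPW/dt = 4.5 + (16.6) − (-7.067) = 28.2 mm/day.

P ≈ 28.2 mm/day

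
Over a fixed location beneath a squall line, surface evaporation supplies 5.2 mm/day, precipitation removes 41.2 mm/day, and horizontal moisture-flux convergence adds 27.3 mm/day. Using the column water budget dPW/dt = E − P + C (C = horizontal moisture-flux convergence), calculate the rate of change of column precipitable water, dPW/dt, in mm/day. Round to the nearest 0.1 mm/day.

dPW/dt = E − P + C = 5.2 − 41.2 + (27.3) = -8.7 mm/day.

dPW/dt ≈ -8.7 mm/day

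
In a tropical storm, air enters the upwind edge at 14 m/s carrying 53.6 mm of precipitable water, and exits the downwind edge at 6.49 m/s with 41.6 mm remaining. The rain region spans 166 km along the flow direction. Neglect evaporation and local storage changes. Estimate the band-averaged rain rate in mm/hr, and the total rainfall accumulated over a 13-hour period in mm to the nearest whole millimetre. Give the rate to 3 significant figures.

Column moisture flux per unit crosswind length is F = V × PW.
Inflow: F_in = 14 × 53.6 = 750.4 mm·m/s
Outflow: F_out = 6.49 × 41.6 = 269.984 mm·m/s
Steady-state rate R = (F_in − F_out)/L = (750.4 − 269.984) / 166000 m = 2.894e-03 mm/s.
R = 2.894e-03 × 3600 = 10.4 mm/hr.
Over 13 h: total = 10.4 × 13 = 135.2 ≈ 135 mm.

R ≈ 10.4 mm/hr; total ≈ 135 mm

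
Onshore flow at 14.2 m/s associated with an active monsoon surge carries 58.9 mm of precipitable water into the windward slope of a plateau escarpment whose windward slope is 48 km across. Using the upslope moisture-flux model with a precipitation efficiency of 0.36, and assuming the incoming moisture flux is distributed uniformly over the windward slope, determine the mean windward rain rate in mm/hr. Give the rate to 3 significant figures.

Incoming column moisture flux per unit ridge length: F = V × PW = 14.2 × 58.9 = 836.38 mm·m/s.
Spread over the 48 km slope with efficiency ε = 0.36: R = ε·F/W = 0.36 × 836.38 / 48000 m = 6.273e-03 mm/s.
R = 6.273e-03 × 3600 = 22.6 mm/hr.

R ≈ 22.6 mm/hr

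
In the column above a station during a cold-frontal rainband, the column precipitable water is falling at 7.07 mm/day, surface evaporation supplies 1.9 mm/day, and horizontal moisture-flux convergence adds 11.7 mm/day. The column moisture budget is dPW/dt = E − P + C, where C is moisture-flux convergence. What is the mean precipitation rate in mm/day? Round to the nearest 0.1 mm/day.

dPW/dt = -7.07 mm/day.
P = E + C − dPW/dt = 1.9 + (11.7) − (-7.07) = 20.7 mm/day.

P ≈ 20.7 mm/day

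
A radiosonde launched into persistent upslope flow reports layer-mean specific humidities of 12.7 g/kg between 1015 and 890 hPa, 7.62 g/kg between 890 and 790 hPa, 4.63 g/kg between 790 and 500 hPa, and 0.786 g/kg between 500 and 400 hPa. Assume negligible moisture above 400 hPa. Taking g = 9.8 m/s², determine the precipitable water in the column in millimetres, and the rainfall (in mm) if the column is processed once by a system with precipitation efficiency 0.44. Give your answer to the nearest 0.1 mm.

PW ≈ 38.5 mm; rainfall ≈ 16.9 mm

Precipitable water is the column-integrated vapour mass per unit area: PW = (1/g) Σ q̄ Δp, with q in kg/kg and Δp in Pa (1 kg/m² of water = 1 mm).
Layer 1015–890 hPa: Δp = 125 hPa = 12500 Pa, q̄ = 0.0127 kg/kg → 0.0127 × 12500 / 9.8 = 16.20 mm
Layer 890–790 hPa: Δp = 100 hPa = 10000 Pa, q̄ = 0.00762 kg/kg → 0.00762 × 10000 / 9.8 = 7.78 mm
Layer 790–500 hPa: Δp = 290 hPa = 29000 Pa, q̄ = 0.00463 kg/kg → 0.00463 × 29000 / 9.8 = 13.70 mm
Layer 500–400 hPa: Δp = 100 hPa = 10000 Pa, q̄ = 0.000786 kg/kg → 0.000786 × 10000 / 9.8 = 0.80 mm
PW = 16.20 + 7.78 + 13.70 + 0.80 = 38.48 ≈ 38.5 mm.
Rainfall = ε × PW = 0.44 × 38.5 = 16.9 mm.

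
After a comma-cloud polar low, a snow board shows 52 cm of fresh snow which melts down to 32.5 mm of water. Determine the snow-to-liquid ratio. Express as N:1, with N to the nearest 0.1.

ratio ≈ 16.0

Ratio = snow depth / SWE = 520 mm / 32.5 mm = 16.0, i.e. 16.0:1.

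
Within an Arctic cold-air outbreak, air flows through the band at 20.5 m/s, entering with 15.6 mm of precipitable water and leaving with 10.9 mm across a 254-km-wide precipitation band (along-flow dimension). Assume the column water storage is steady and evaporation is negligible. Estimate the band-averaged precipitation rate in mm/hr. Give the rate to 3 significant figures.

R ≈ 1.37 mm/hr

Column moisture flux per unit crosswind length is F = V × PW.
Inflow: F_in = 20.5 × 15.6 = 319.8 mm·m/s
Outflow: F_out = 20.5 × 10.9 = 223.45 mm·m/s
Steady-state rate R = (F_in − F_out)/L = (319.8 − 223.45) / 254000 m = 3.793e-04 mm/s.
R = 3.793e-04 × 3600 = 1.37 mm/hr.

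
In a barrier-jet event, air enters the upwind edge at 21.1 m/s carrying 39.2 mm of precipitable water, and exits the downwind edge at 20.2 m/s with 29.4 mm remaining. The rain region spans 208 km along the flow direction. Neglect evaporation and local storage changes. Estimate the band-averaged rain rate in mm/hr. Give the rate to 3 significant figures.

R ≈ 4.04 mm/hr

Column moisture flux per unit crosswind length is F = V × PW.
Inflow: F_in = 21.1 × 39.2 = 827.12 mm·m/s
Outflow: F_out = 20.2 × 29.4 = 593.88 mm·m/s
Steady-state rate R = (F_in − F_out)/L = (827.12 − 593.88) / 208000 m = 1.121e-03 mm/s.
R = 1.121e-03 × 3600 = 4.04 mm/hr.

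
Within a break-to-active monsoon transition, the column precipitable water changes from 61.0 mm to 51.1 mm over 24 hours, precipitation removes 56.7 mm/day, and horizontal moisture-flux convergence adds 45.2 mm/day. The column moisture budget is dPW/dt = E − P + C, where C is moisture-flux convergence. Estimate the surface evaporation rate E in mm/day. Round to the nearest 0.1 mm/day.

E ≈ 1.6 mm/day

dPW/dt = (51.1 − 61.0) mm / (24/24 day) = -9.900 mm/day.
E = dPW/dt + P − C = (-9.900) + 56.7 − (45.2) = 1.6 mm/day.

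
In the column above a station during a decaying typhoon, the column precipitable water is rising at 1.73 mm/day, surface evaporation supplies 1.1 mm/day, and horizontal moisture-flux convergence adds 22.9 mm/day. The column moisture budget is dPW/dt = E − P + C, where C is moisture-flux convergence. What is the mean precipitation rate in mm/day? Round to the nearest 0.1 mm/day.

dPW/dt = +1.73 mm/day.
P = E + C − dPW/dt = 1.1 + (22.9) − (+1.73) = 22.3 mm/day.

P ≈ 22.3 mm/day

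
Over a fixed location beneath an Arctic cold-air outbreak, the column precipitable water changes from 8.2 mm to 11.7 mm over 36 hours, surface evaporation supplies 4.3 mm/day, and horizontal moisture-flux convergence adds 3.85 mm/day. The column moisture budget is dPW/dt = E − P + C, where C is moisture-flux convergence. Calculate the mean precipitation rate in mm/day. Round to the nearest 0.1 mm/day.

dPW/dt = (11.7 − 8.2) mm / (36/24 day) = +2.333 mm/day.
P = E + C − dPW/dt = 4.3 + (3.85) − (+2.333) = 5.8 mm/day.

P ≈ 5.8 mm/day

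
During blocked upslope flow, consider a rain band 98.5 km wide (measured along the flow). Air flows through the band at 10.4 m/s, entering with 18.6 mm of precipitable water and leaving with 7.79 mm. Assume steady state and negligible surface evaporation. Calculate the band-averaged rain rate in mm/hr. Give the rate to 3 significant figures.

R ≈ 4.11 mm/hr

Column moisture flux per unit crosswind length is F = V × PW.
Inflow: F_in = 10.4 × 18.6 = 193.44 mm·m/s
Outflow: F_out = 10.4 × 7.79 = 81.016 mm·m/s
Steady-state rate R = (F_in − F_out)/L = (193.44 − 81.016) / 98500 m = 1.141e-03 mm/s.
R = 1.141e-03 × 3600 = 4.11 mm/hr.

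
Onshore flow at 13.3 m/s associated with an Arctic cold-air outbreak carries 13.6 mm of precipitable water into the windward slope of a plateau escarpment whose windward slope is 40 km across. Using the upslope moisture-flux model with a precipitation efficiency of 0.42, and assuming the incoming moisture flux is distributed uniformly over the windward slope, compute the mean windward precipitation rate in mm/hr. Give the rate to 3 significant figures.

R ≈ 6.84 mm/hr

Incoming column moisture flux per unit ridge length: F = V × PW = 13.3 × 13.6 = 180.88 mm·m/s.
Spread over the 40 km slope with efficiency ε = 0.42: R = ε·F/W = 0.42 × 180.88 / 40000 m = 1.899e-03 mm/s.
R = 1.899e-03 × 3600 = 6.84 mm/hr.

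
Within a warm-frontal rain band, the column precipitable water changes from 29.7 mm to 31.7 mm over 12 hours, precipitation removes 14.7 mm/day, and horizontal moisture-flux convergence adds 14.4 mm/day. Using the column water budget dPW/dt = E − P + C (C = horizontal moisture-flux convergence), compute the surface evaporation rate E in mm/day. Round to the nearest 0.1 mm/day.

dPW/dt = (31.7 − 29.7) mm / (12/24 day) = +4.000 mm/day.
E = dPW/dt + P − C = (+4.000) + 14.7 − (14.4) = 4.3 mm/day.

E ≈ 4.3 mm/day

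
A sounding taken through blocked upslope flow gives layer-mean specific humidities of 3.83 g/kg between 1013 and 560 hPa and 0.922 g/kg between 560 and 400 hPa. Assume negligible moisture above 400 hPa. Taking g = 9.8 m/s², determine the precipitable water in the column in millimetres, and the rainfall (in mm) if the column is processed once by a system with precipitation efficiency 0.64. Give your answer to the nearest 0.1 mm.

PW ≈ 19.2 mm; rainfall ≈ 12.3 mm

Precipitable water is the column-integrated vapour mass per unit area: PW = (1/g) Σ q̄ Δp, with q in kg/kg and Δp in Pa (1 kg/m² of water = 1 mm).
Layer 1013–560 hPa: Δp = 453 hPa = 45300 Pa, q̄ = 0.00383 kg/kg → 0.00383 × 45300 / 9.8 = 17.70 mm
Layer 560–400 hPa: Δp = 160 hPa = 16000 Pa, q̄ = 0.000922 kg/kg → 0.000922 × 16000 / 9.8 = 1.51 mm
PW = 17.70 + 1.51 = 19.21 ≈ 19.2 mm.
Rainfall = ε × PW = 0.64 × 19.2 = 12.3 mm.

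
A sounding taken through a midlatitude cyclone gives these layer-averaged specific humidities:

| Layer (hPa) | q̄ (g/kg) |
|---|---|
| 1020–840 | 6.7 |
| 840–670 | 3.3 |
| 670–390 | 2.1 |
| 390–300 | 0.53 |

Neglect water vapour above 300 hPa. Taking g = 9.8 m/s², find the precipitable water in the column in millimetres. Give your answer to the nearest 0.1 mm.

PW ≈ 24.5 mm

Precipitable water is the column-integrated vapour mass per unit area: PW = (1/g) Σ q̄ Δp, with q in kg/kg and Δp in Pa (1 kg/m² of water = 1 mm).
Layer 1020–840 hPa: Δp = 180 hPa = 18000 Pa, q̄ = 0.0067 kg/kg → 0.0067 × 18000 / 9.8 = 12.31 mm
Layer 840–670 hPa: Δp = 170 hPa = 17000 Pa, q̄ = 0.0033 kg/kg → 0.0033 × 17000 / 9.8 = 5.72 mm
Layer 670–390 hPa: Δp = 280 hPa = 28000 Pa, q̄ = 0.0021 kg/kg → 0.0021 × 28000 / 9.8 = 6.00 mm
Layer 390–300 hPa: Δp = 90 hPa = 9000 Pa, q̄ = 0.00053 kg/kg → 0.00053 × 9000 / 9.8 = 0.49 mm
PW = 12.31 + 5.72 + 6.00 + 0.49 = 24.52 ≈ 24.5 mm.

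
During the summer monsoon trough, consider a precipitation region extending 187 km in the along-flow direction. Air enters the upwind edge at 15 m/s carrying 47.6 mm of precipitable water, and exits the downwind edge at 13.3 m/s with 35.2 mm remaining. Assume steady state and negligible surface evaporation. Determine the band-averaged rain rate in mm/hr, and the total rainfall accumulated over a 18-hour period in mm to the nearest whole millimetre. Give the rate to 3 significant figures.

R ≈ 4.73 mm/hr; total ≈ 85 mm

Column moisture flux per unit crosswind length is F = V × PW.
Inflow: F_in = 15 × 47.6 = 714 mm·m/s
Outflow: F_out = 13.3 × 35.2 = 468.16 mm·m/s
Steady-state rate R = (F_in − F_out)/L = (714 − 468.16) / 187000 m = 1.315e-03 mm/s.
R = 1.315e-03 × 3600 = 4.73 mm/hr.
Over 18 h: total = 4.73 × 18 = 85.14 ≈ 85 mm.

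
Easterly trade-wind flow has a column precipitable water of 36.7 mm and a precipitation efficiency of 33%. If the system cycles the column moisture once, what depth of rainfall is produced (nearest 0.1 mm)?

Rainfall = ε × PW = 0.33 × 36.7 = 12.1 mm.

rainfall ≈ 12.1 mm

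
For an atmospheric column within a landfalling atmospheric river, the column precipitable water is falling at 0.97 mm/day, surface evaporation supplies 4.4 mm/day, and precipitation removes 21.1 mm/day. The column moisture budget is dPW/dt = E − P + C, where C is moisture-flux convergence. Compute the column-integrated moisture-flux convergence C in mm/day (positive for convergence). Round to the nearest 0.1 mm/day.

C ≈ 15.7 mm/day

dPW/dt = -0.97 mm/day.
C = dPW/dt − E + P = (-0.97) − 4.4 + 21.1 = 15.7 mm/day.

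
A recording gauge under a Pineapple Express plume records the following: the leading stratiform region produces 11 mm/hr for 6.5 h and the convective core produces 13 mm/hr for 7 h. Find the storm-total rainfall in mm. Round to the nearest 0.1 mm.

Total = Σ Rᵢ Δtᵢ = 11 × 6.5 + 13 × 7
      = 71.5 + 91 = 162.5 mm.

total ≈ 162.5 mm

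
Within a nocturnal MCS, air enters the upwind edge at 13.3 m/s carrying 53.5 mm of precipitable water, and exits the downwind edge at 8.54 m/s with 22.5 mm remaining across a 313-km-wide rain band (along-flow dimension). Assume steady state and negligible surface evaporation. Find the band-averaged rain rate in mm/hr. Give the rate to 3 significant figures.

R ≈ 5.97 mm/hr

Column moisture flux per unit crosswind length is F = V × PW.
Inflow: F_in = 13.3 × 53.5 = 711.55 mm·m/s
Outflow: F_out = 8.54 × 22.5 = 192.15 mm·m/s
Steady-state rate R = (F_in − F_out)/L = (711.55 − 192.15) / 313000 m = 1.659e-03 mm/s.
R = 1.659e-03 × 3600 = 5.97 mm/hr.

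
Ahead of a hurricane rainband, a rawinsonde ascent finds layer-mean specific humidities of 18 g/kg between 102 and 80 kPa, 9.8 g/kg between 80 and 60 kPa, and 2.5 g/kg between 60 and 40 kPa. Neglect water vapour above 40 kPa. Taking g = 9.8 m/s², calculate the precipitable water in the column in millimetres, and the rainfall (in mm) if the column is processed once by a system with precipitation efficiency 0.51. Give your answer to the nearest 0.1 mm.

Precipitable water is the column-integrated vapour mass per unit area: PW = (1/g) Σ q̄ Δp, with q in kg/kg and Δp in Pa (1 kg/m² of water = 1 mm).
Layer 102–80 kPa: Δp = 220 hPa = 22000 Pa, q̄ = 0.018 kg/kg → 0.018 × 22000 / 9.8 = 40.41 mm
Layer 80–60 kPa: Δp = 200 hPa = 20000 Pa, q̄ = 0.0098 kg/kg → 0.0098 × 20000 / 9.8 = 20.00 mm
Layer 60–40 kPa: Δp = 200 hPa = 20000 Pa, q̄ = 0.0025 kg/kg → 0.0025 × 20000 / 9.8 = 5.10 mm
PW = 40.41 + 20.00 + 5.10 = 65.51 ≈ 65.5 mm.
Rainfall = ε × PW = 0.51 × 65.5 = 33.4 mm.

PW ≈ 65.5 mm; rainfall ≈ 33.4 mm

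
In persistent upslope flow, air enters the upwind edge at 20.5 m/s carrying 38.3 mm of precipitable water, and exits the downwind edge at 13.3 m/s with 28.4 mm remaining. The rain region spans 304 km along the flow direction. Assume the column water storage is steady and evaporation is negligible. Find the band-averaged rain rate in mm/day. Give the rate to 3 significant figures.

R ≈ 116 mm/day

Column moisture flux per unit crosswind length is F = V × PW.
Inflow: F_in = 20.5 × 38.3 = 785.15 mm·m/s
Outflow: F_out = 13.3 × 28.4 = 377.72 mm·m/s
Steady-state rate R = (F_in − F_out)/L = (785.15 − 377.72) / 304000 m = 1.340e-03 mm/s.
R = 1.340e-03 × 3600 × 24 = 116 mm/day.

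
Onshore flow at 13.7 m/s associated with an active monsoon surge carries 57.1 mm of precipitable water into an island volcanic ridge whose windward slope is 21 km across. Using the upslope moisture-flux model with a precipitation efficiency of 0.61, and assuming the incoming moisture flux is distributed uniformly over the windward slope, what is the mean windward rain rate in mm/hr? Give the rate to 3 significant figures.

Incoming column moisture flux per unit ridge length: F = V × PW = 13.7 × 57.1 = 782.27 mm·m/s.
Spread over the 21 km slope with efficiency ε = 0.61: R = ε·F/W = 0.61 × 782.27 / 21000 m = 2.272e-02 mm/s.
R = 2.272e-02 × 3600 = 81.8 mm/hr.

R ≈ 81.8 mm/hr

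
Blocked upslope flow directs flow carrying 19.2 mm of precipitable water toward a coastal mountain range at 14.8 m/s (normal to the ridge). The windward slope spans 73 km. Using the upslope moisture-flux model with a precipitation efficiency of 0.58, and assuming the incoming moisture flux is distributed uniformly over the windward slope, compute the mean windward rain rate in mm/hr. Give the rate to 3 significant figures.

R ≈ 8.13 mm/hr

Incoming column moisture flux per unit ridge length: F = V × PW = 14.8 × 19.2 = 284.16 mm·m/s.
Spread over the 73 km slope with efficiency ε = 0.58: R = ε·F/W = 0.58 × 284.16 / 73000 m = 2.258e-03 mm/s.
R = 2.258e-03 × 3600 = 8.13 mm/hr.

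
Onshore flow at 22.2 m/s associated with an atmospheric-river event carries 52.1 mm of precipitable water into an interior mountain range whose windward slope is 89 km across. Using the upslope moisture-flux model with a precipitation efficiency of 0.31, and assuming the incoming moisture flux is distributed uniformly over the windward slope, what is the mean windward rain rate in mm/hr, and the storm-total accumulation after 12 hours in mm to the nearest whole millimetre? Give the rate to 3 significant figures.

R ≈ 14.5 mm/hr; total ≈ 174 mm

Incoming column moisture flux per unit ridge length: F = V × PW = 22.2 × 52.1 = 1156.62 mm·m/s.
Spread over the 89 km slope with efficiency ε = 0.31: R = ε·F/W = 0.31 × 1156.62 / 89000 m = 4.029e-03 mm/s.
R = 4.029e-03 × 3600 = 14.5 mm/hr.
Over 12 h: total = 14.5 × 12 = 174 mm.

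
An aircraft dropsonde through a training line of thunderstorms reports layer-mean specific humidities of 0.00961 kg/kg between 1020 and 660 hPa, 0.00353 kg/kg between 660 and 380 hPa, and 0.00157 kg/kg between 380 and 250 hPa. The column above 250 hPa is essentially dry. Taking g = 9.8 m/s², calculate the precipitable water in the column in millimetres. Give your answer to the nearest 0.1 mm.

Precipitable water is the column-integrated vapour mass per unit area: PW = (1/g) Σ q̄ Δp, with q in kg/kg and Δp in Pa (1 kg/m² of water = 1 mm).
Layer 1020–660 hPa: Δp = 360 hPa = 36000 Pa, q̄ = 0.00961 kg/kg → 0.00961 × 36000 / 9.8 = 35.30 mm
Layer 660–380 hPa: Δp = 280 hPa = 28000 Pa, q̄ = 0.00353 kg/kg → 0.00353 × 28000 / 9.8 = 10.09 mm
Layer 380–250 hPa: Δp = 130 hPa = 13000 Pa, q̄ = 0.00157 kg/kg → 0.00157 × 13000 / 9.8 = 2.08 mm
PW = 35.30 + 10.09 + 2.08 = 47.47 ≈ 47.5 mm.

PW ≈ 47.5 mm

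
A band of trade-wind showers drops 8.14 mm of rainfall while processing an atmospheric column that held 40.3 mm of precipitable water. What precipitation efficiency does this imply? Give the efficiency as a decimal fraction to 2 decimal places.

ε = rainfall / PW = 8.14 / 40.3 = 0.20.

ε ≈ 0.20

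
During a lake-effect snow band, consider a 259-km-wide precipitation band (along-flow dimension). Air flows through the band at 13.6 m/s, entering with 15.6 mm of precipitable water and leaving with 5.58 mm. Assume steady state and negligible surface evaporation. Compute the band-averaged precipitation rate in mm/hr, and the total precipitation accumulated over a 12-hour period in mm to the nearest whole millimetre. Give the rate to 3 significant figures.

R ≈ 1.89 mm/hr; total ≈ 23 mm

Column moisture flux per unit crosswind length is F = V × PW.
Inflow: F_in = 13.6 × 15.6 = 212.16 mm·m/s
Outflow: F_out = 13.6 × 5.58 = 75.888 mm·m/s
Steady-state rate R = (F_in − F_out)/L = (212.16 − 75.888) / 259000 m = 5.261e-04 mm/s.
R = 5.261e-04 × 3600 = 1.89 mm/hr.
Over 12 h: total = 1.89 × 12 = 22.68 ≈ 23 mm.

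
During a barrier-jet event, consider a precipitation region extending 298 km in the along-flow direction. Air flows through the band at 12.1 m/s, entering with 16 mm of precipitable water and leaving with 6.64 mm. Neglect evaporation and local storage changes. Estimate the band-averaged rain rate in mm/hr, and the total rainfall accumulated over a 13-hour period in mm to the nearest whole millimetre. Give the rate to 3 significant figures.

R ≈ 1.37 mm/hr; total ≈ 18 mm

Column moisture flux per unit crosswind length is F = V × PW.
Inflow: F_in = 12.1 × 16 = 193.6 mm·m/s
Outflow: F_out = 12.1 × 6.64 = 80.344 mm·m/s
Steady-state rate R = (F_in − F_out)/L = (193.6 − 80.344) / 298000 m = 3.801e-04 mm/s.
R = 3.801e-04 × 3600 = 1.37 mm/hr.
Over 13 h: total = 1.37 × 13 = 17.81 ≈ 18 mm.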